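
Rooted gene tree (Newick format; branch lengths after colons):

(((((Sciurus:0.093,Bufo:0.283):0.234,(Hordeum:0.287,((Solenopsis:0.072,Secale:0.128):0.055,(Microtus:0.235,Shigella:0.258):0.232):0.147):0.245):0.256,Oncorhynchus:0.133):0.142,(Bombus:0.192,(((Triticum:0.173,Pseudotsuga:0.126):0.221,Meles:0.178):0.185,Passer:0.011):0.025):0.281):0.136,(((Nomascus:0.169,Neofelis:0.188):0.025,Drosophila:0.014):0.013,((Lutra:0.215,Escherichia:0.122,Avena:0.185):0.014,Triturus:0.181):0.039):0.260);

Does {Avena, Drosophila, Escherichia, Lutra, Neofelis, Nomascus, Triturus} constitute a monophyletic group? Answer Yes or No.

The most recent common ancestor of these taxa subtends (((Nomascus,Neofelis),Drosophila),((Lutra,Escherichia,Avena),Triturus)).
That clade has exactly 7 tips — every listed taxon and nothing else — so the group is monophyletic.

Yes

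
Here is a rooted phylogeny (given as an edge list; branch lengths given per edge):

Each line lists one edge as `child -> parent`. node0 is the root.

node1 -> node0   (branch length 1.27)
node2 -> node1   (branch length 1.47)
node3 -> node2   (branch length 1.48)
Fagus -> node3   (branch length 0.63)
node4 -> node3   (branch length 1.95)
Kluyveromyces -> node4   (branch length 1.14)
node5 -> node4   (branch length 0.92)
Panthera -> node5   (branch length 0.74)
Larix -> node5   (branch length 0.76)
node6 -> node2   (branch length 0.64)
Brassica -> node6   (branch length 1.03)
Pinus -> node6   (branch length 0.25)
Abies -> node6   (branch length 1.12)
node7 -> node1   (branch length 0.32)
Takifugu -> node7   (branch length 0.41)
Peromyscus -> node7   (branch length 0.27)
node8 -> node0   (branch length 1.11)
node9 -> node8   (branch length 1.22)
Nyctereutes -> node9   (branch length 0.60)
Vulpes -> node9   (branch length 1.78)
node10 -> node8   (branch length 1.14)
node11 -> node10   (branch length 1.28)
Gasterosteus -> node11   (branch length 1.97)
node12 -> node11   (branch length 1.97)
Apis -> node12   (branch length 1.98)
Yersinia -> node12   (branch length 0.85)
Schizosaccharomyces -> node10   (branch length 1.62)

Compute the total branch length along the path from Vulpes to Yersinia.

The path runs Vulpes → … → MRCA → … → Yersinia; the MRCA is the node subtending ((Nyctereutes,Vulpes),((Gasterosteus,(Apis,Yersinia)),Schizosaccharomyces)).
Branch lengths along that path: 1.78 + 1.22 + 1.14 + 1.28 + 1.97 + 0.85 = 8.24.

8.24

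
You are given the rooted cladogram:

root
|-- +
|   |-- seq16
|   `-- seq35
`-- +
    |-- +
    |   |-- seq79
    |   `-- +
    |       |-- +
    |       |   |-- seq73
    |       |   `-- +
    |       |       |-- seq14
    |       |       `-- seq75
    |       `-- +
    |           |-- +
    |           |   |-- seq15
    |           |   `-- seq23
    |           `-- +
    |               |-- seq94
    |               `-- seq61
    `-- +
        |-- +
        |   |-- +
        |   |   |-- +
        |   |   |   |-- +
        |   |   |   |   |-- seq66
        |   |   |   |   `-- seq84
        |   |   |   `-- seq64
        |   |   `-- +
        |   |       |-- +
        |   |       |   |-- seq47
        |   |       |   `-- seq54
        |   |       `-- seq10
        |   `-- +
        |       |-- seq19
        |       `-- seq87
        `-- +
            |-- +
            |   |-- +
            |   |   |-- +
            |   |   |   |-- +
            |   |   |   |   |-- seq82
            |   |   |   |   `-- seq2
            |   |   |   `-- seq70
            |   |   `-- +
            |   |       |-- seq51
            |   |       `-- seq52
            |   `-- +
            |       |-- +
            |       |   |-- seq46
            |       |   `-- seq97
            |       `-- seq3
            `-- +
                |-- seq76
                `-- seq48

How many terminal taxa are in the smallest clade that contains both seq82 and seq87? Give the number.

18

The MRCA of seq82 and seq87 is the node subtending (((((seq66,seq84),seq64),((seq47,seq54),seq10)),(seq19,seq87)),(((((seq82,seq2),seq70),(seq51,seq52)),((seq46,seq97),seq3)),(seq76,seq48))).
That clade contains 18 terminal taxa: seq10, seq19, seq2, seq3, seq46, seq47, seq48, seq51, seq52, seq54, seq64, seq66, seq70, seq76, seq82, seq84, seq87, seq97.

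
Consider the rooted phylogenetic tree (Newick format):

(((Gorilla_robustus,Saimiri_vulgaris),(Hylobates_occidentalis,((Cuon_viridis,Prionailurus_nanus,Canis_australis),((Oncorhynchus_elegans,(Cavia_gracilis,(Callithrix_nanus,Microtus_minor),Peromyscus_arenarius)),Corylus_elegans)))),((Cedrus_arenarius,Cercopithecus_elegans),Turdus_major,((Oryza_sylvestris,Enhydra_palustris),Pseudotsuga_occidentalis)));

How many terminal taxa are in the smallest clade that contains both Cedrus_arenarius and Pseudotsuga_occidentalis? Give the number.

6

The MRCA of Cedrus_arenarius and Pseudotsuga_occidentalis is the node subtending ((Cedrus_arenarius,Cercopithecus_elegans),Turdus_major,((Oryza_sylvestris,Enhydra_palustris),Pseudotsuga_occidentalis)).
That clade contains 6 terminal taxa: Cedrus_arenarius, Cercopithecus_elegans, Enhydra_palustris, Oryza_sylvestris, Pseudotsuga_occidentalis, Turdus_major.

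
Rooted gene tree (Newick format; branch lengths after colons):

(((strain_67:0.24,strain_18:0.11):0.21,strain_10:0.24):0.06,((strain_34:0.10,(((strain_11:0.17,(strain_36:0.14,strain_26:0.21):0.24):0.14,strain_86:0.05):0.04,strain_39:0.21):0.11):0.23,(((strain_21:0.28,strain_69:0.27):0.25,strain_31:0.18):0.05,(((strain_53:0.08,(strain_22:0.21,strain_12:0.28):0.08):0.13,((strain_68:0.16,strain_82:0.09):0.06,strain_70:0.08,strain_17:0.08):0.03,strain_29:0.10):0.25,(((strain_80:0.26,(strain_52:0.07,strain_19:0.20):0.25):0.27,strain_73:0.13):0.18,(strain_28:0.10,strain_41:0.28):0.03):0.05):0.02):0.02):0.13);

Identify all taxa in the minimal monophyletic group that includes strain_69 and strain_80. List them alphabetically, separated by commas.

strain_12, strain_17, strain_19, strain_21, strain_22, strain_28, strain_29, strain_31, strain_41, strain_52, strain_53, strain_68, strain_69, strain_70, strain_73, strain_80, strain_82

Tracing strain_69: it sits inside (strain_21,strain_69).
Tracing strain_80: it sits inside (strain_80,(strain_52,strain_19)).
The smallest clade enclosing both is (((strain_21,strain_69),strain_31),(((strain_53,(strain_22,strain_12)),((strain_68,strain_82),strain_70,strain_17),strain_29),(((strain_80,(strain_52,strain_19)),strain_73),(strain_28,strain_41)))); the answer is its 17 terminal taxa in alphabetical order.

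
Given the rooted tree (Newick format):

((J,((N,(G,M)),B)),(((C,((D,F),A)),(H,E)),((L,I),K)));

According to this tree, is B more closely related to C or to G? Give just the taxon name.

G

The MRCA of B and G subtends ((N,(G,M)),B) (4 taxa).
The MRCA of B and C is the root, subtending the entire tree (14 taxa).
The first is nested inside the second, so B shares a more recent common ancestor with G.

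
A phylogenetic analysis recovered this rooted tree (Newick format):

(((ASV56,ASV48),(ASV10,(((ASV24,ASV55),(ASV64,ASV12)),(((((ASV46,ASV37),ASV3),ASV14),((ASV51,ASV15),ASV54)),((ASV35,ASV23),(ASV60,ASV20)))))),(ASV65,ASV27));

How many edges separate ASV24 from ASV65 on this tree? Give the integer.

8

The MRCA of ASV24 and ASV65 is the root of the tree.
From ASV24 up to that node: 6 branches. From ASV65 up to the same node: 2 branches. Total: 6 + 2 = 8.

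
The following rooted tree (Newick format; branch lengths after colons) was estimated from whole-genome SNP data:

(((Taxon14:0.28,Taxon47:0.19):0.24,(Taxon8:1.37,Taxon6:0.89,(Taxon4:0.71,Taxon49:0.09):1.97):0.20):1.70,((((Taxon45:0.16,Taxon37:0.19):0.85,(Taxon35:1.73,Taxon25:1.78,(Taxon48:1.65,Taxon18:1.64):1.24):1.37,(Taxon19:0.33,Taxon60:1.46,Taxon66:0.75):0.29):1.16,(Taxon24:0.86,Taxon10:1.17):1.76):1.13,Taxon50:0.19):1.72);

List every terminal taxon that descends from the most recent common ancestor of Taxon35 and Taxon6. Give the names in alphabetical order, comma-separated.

Tracing Taxon35: it sits inside (Taxon35,Taxon25,(Taxon48,Taxon18)).
Tracing Taxon6: it sits inside (Taxon8,Taxon6,(Taxon4,Taxon49)).
The smallest clade enclosing both is the whole tree (their MRCA is the root), so the answer is all 18 tips in alphabetical order.

Taxon10, Taxon14, Taxon18, Taxon19, Taxon24, Taxon25, Taxon35, Taxon37, Taxon4, Taxon45, Taxon47, Taxon48, Taxon49, Taxon50, Taxon6, Taxon60, Taxon66, Taxon8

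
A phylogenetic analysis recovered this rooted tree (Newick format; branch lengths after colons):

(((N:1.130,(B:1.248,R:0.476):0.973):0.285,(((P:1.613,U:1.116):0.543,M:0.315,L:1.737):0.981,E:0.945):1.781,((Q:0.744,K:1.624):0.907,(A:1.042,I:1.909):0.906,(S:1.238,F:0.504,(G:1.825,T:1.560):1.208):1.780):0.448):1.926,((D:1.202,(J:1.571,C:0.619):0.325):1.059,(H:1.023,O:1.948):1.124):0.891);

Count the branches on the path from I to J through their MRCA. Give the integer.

The MRCA of I and J is the root of the tree.
From I up to that node: 4 branches. From J up to the same node: 4 branches. Total: 4 + 4 = 8.

8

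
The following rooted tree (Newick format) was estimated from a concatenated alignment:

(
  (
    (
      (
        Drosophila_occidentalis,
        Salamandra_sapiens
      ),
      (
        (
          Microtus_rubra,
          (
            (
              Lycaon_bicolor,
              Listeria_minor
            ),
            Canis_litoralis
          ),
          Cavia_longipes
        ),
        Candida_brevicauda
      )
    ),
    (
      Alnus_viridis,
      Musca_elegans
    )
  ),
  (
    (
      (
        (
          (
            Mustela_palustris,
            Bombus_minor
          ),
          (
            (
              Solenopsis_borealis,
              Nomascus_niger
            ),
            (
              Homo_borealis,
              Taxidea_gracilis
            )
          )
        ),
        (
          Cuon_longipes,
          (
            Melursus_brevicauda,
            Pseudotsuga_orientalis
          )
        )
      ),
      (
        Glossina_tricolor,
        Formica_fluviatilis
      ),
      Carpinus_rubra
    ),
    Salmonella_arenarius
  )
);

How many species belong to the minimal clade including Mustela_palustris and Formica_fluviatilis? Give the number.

12

The MRCA of Mustela_palustris and Formica_fluviatilis is the node subtending ((((Mustela_palustris,Bombus_minor),((Solenopsis_borealis,Nomascus_niger),(Homo_borealis,Taxidea_gracilis))),(Cuon_longipes,(Melursus_brevicauda,Pseudotsuga_orientalis))),(Glossina_tricolor,Formica_fluviatilis),Carpinus_rubra).
That clade contains 12 terminal taxa: Bombus_minor, Carpinus_rubra, Cuon_longipes, Formica_fluviatilis, Glossina_tricolor, Homo_borealis, Melursus_brevicauda, Mustela_palustris, Nomascus_niger, Pseudotsuga_orientalis, Solenopsis_borealis, Taxidea_gracilis.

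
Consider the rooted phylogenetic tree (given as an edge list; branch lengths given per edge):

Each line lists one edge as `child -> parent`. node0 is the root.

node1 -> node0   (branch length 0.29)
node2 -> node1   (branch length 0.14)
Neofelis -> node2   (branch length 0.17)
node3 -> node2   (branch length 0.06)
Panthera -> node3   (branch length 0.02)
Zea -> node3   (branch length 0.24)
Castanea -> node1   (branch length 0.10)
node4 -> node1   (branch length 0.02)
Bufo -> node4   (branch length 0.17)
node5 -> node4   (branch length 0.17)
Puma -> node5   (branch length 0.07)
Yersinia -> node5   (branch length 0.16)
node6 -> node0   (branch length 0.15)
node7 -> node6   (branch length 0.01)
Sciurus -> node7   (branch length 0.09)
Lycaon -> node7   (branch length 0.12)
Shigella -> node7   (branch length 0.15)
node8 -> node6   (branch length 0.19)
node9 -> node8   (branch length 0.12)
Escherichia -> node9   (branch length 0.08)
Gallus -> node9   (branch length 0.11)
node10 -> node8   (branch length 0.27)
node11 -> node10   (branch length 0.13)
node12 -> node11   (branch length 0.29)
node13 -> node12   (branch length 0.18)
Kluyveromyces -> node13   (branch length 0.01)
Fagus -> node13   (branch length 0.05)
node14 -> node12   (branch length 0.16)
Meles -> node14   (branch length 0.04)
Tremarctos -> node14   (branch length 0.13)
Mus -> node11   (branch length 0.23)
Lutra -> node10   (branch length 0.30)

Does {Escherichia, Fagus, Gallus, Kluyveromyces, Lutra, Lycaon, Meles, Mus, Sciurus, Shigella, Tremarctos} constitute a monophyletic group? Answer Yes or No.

Yes

The most recent common ancestor of these taxa subtends ((Sciurus,Lycaon,Shigella),((Escherichia,Gallus),((((Kluyveromyces,Fagus),(Meles,Tremarctos)),Mus),Lutra))).
That clade has exactly 11 tips — every listed taxon and nothing else — so the group is monophyletic.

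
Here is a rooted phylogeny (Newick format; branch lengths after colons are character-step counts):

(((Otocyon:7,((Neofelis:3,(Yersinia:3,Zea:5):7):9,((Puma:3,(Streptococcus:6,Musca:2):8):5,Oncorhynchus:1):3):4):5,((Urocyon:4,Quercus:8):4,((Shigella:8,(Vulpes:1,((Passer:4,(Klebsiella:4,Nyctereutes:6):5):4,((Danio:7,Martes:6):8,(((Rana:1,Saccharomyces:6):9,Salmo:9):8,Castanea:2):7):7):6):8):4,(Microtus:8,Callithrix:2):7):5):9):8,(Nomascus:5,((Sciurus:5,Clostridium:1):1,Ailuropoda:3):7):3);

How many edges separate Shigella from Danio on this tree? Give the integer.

6

The MRCA of Shigella and Danio is the node subtending (Shigella,(Vulpes,((Passer,(Klebsiella,Nyctereutes)),((Danio,Martes),(((Rana,Saccharomyces),Salmo),Castanea))))).
From Shigella up to that node: 1 branch. From Danio up to the same node: 5 branches. Total: 1 + 5 = 6.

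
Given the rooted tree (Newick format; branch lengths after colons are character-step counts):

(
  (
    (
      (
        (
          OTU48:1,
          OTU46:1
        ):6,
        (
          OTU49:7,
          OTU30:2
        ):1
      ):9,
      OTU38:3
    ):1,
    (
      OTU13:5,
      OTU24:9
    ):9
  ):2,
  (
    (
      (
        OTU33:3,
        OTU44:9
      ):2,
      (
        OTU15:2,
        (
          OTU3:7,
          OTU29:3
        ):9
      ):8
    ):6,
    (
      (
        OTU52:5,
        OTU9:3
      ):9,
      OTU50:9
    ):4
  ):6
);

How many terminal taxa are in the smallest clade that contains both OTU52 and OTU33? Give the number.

The MRCA of OTU52 and OTU33 is the node subtending (((OTU33,OTU44),(OTU15,(OTU3,OTU29))),((OTU52,OTU9),OTU50)).
That clade contains 8 terminal taxa: OTU15, OTU29, OTU3, OTU33, OTU44, OTU50, OTU52, OTU9.

8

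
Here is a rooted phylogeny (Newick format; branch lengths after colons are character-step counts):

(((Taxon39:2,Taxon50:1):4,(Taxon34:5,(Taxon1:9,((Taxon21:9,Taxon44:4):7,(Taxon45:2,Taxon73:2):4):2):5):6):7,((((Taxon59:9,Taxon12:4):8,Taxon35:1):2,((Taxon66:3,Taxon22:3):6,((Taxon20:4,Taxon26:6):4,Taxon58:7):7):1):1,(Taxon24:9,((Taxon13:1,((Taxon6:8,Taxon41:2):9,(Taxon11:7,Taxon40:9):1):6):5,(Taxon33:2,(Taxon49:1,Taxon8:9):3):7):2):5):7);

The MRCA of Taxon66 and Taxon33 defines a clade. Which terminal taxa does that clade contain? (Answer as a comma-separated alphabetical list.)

Tracing Taxon66: it sits inside (Taxon66,Taxon22).
Tracing Taxon33: it sits inside (Taxon33,(Taxon49,Taxon8)).
The smallest clade enclosing both is ((((Taxon59,Taxon12),Taxon35),((Taxon66,Taxon22),((Taxon20,Taxon26),Taxon58))),(Taxon24,((Taxon13,((Taxon6,Taxon41),(Taxon11,Taxon40))),(Taxon33,(Taxon49,Taxon8))))); the answer is its 17 terminal taxa in alphabetical order.

Taxon11, Taxon12, Taxon13, Taxon20, Taxon22, Taxon24, Taxon26, Taxon33, Taxon35, Taxon40, Taxon41, Taxon49, Taxon58, Taxon59, Taxon6, Taxon66, Taxon8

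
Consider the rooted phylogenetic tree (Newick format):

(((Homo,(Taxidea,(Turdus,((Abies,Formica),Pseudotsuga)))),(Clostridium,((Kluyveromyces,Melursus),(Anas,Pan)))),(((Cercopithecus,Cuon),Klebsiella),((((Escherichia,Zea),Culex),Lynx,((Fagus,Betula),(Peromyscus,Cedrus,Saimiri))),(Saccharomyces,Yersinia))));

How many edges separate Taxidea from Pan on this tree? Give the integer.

7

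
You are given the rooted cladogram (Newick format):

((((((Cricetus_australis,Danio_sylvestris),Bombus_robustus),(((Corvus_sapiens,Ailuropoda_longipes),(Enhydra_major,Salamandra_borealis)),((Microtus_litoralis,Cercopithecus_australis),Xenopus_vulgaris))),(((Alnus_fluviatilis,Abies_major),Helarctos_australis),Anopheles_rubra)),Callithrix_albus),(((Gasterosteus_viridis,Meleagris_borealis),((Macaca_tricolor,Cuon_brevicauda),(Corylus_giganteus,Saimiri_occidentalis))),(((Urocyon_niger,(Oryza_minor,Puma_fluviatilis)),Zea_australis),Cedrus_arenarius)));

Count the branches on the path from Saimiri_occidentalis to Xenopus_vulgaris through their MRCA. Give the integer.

The MRCA of Saimiri_occidentalis and Xenopus_vulgaris is the root of the tree.
From Saimiri_occidentalis up to that node: 5 branches. From Xenopus_vulgaris up to the same node: 6 branches. Total: 5 + 6 = 11.

11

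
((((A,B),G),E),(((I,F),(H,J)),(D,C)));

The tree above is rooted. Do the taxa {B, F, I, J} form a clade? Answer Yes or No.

The MRCA of the listed taxa is the root, so the smallest clade containing them is the whole tree.
That clade also contains A, C, D, E, G, H, which are not in the proposed group, so the group is not monophyletic.

No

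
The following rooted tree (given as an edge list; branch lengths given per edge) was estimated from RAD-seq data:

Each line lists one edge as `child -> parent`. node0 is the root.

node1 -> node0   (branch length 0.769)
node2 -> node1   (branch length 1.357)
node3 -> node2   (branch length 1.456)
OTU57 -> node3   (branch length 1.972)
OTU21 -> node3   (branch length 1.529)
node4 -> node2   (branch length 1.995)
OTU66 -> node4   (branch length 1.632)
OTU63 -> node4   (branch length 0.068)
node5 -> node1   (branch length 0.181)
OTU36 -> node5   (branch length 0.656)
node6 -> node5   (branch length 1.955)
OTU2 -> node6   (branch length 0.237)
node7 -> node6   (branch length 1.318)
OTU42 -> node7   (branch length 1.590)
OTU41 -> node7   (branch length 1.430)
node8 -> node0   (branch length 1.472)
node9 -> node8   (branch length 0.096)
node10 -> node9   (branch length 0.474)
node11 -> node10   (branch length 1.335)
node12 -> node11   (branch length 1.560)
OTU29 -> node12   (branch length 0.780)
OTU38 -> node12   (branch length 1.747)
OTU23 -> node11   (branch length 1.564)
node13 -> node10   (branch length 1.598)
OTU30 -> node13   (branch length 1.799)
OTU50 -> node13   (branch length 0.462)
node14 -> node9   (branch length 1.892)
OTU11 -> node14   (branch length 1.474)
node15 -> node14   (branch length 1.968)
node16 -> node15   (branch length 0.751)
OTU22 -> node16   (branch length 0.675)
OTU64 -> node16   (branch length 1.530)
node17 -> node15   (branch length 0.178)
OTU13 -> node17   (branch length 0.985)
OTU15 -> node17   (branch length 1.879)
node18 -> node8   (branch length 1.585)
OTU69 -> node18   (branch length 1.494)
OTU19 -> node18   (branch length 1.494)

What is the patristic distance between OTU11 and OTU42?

10.747

The path runs OTU11 → … → MRCA → … → OTU42; the MRCA is the root of the tree.
Branch lengths along that path: 1.474 + 1.892 + 0.096 + 1.472 + 0.769 + 0.181 + 1.955 + 1.318 + 1.590 = 10.747.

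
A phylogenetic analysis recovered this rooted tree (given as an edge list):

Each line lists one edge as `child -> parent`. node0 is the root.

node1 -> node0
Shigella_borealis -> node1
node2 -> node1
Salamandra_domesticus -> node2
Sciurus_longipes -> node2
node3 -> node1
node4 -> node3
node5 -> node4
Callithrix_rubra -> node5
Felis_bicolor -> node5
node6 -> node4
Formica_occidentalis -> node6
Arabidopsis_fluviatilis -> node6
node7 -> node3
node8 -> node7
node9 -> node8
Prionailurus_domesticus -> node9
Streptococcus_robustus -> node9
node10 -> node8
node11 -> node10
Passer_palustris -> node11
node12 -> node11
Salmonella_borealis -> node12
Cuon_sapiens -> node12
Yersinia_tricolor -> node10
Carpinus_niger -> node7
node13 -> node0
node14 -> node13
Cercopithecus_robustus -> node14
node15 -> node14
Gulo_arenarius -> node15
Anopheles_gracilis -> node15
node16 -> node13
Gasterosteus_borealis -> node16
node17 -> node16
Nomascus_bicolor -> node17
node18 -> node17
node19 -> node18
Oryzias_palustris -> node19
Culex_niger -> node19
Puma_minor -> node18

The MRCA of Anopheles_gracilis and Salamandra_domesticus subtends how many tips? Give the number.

The MRCA of Anopheles_gracilis and Salamandra_domesticus is the root, so the clade is the entire tree.
That clade contains 22 terminal taxa: Anopheles_gracilis, Arabidopsis_fluviatilis, Callithrix_rubra, Carpinus_niger, Cercopithecus_robustus, Culex_niger, Cuon_sapiens, Felis_bicolor, Formica_occidentalis, Gasterosteus_borealis, Gulo_arenarius, Nomascus_bicolor, Oryzias_palustris, Passer_palustris, Prionailurus_domesticus, Puma_minor, Salamandra_domesticus, Salmonella_borealis, Sciurus_longipes, Shigella_borealis, Streptococcus_robustus, Yersinia_tricolor.

22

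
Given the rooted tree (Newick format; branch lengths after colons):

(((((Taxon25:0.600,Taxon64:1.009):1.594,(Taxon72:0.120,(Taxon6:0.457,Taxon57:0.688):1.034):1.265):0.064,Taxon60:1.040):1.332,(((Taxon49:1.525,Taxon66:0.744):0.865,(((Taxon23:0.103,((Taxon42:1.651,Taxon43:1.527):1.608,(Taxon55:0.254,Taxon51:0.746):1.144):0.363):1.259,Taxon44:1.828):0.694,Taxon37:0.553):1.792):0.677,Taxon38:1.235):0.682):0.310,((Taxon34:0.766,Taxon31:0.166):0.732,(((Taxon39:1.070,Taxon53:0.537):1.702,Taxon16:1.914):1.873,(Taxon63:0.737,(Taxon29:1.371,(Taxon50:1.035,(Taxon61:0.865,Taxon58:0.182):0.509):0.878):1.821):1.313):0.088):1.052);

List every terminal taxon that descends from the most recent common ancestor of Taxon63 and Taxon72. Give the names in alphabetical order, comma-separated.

Tracing Taxon63: it sits inside (Taxon63,(Taxon29,(Taxon50,(Taxon61,Taxon58)))).
Tracing Taxon72: it sits inside (Taxon72,(Taxon6,Taxon57)).
The smallest clade enclosing both is the whole tree (their MRCA is the root), so the answer is all 26 tips in alphabetical order.

Taxon16, Taxon23, Taxon25, Taxon29, Taxon31, Taxon34, Taxon37, Taxon38, Taxon39, Taxon42, Taxon43, Taxon44, Taxon49, Taxon50, Taxon51, Taxon53, Taxon55, Taxon57, Taxon58, Taxon6, Taxon60, Taxon61, Taxon63, Taxon64, Taxon66, Taxon72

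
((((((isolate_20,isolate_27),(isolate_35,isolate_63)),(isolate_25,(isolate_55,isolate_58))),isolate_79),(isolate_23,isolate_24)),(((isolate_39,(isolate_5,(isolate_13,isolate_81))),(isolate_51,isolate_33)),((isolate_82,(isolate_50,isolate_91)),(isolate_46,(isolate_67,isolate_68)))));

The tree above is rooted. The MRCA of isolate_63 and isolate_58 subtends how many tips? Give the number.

7

The MRCA of isolate_63 and isolate_58 is the node subtending (((isolate_20,isolate_27),(isolate_35,isolate_63)),(isolate_25,(isolate_55,isolate_58))).
That clade contains 7 terminal taxa: isolate_20, isolate_25, isolate_27, isolate_35, isolate_55, isolate_58, isolate_63.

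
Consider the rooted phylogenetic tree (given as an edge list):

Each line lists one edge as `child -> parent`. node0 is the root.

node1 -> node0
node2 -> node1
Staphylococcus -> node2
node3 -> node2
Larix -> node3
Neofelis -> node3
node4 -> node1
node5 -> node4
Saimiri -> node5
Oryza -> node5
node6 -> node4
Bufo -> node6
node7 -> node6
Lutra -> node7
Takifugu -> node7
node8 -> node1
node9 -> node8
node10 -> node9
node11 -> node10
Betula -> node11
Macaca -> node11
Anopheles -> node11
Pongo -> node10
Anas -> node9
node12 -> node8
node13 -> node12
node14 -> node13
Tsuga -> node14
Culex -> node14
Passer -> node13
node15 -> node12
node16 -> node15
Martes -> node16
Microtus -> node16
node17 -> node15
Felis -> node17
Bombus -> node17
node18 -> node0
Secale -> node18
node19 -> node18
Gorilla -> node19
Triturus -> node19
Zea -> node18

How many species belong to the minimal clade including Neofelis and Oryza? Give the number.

The MRCA of Neofelis and Oryza is the node subtending ((Staphylococcus,(Larix,Neofelis)),((Saimiri,Oryza),(Bufo,(Lutra,Takifugu))),((((Betula,Macaca,Anopheles),Pongo),Anas),(((Tsuga,Culex),Passer),((Martes,Microtus),(Felis,Bombus))))).
That clade contains 20 terminal taxa: Anas, Anopheles, Betula, Bombus, Bufo, Culex, Felis, Larix, Lutra, Macaca, Martes, Microtus, Neofelis, Oryza, Passer, Pongo, Saimiri, Staphylococcus, Takifugu, Tsuga.

20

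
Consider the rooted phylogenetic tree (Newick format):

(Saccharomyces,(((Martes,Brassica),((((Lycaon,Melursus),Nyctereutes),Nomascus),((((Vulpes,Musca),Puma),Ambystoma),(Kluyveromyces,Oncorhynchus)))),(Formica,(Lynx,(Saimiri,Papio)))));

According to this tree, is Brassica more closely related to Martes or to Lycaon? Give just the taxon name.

The MRCA of Brassica and Martes subtends (Martes,Brassica) (2 taxa).
The MRCA of Brassica and Lycaon subtends ((Martes,Brassica),((((Lycaon,Melursus),Nyctereutes),Nomascus),((((Vulpes,Musca),Puma),Ambystoma),(Kluyveromyces,Oncorhynchus)))) (12 taxa).
The first is nested inside the second, so Brassica shares a more recent common ancestor with Martes.

Martes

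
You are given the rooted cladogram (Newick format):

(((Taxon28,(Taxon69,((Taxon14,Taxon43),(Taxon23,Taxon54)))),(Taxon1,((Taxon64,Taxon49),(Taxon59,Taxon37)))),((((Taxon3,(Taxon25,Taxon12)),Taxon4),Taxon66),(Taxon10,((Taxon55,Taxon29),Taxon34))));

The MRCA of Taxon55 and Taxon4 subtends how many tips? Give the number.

The MRCA of Taxon55 and Taxon4 is the node subtending ((((Taxon3,(Taxon25,Taxon12)),Taxon4),Taxon66),(Taxon10,((Taxon55,Taxon29),Taxon34))).
That clade contains 9 terminal taxa: Taxon10, Taxon12, Taxon25, Taxon29, Taxon3, Taxon34, Taxon4, Taxon55, Taxon66.

9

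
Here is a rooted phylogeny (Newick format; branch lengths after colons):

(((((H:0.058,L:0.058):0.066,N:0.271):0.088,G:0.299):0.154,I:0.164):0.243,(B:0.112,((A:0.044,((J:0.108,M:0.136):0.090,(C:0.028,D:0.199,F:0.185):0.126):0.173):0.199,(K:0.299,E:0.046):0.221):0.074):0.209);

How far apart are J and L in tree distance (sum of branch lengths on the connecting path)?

The path runs J → … → MRCA → … → L; the MRCA is the root of the tree.
Branch lengths along that path: 0.108 + 0.090 + 0.173 + 0.199 + 0.074 + 0.209 + 0.243 + 0.154 + 0.088 + 0.066 + 0.058 = 1.462.

1.462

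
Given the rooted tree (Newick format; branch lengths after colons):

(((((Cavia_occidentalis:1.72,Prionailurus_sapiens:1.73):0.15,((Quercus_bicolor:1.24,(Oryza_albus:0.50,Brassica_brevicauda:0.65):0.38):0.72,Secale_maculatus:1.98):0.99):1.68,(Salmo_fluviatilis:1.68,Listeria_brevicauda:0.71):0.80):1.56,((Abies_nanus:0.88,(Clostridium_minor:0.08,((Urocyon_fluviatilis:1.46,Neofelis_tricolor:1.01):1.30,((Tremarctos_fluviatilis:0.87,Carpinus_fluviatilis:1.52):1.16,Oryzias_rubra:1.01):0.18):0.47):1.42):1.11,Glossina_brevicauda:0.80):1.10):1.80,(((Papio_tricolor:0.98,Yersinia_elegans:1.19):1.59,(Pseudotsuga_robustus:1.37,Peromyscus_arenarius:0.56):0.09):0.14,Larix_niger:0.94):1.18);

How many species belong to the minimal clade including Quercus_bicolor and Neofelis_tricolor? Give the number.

The MRCA of Quercus_bicolor and Neofelis_tricolor is the node subtending ((((Cavia_occidentalis,Prionailurus_sapiens),((Quercus_bicolor,(Oryza_albus,Brassica_brevicauda)),Secale_maculatus)),(Salmo_fluviatilis,Listeria_brevicauda)),((Abies_nanus,(Clostridium_minor,((Urocyon_fluviatilis,Neofelis_tricolor),((Tremarctos_fluviatilis,Carpinus_fluviatilis),Oryzias_rubra)))),Glossina_brevicauda)).
That clade contains 16 terminal taxa: Abies_nanus, Brassica_brevicauda, Carpinus_fluviatilis, Cavia_occidentalis, Clostridium_minor, Glossina_brevicauda, Listeria_brevicauda, Neofelis_tricolor, Oryza_albus, Oryzias_rubra, Prionailurus_sapiens, Quercus_bicolor, Salmo_fluviatilis, Secale_maculatus, Tremarctos_fluviatilis, Urocyon_fluviatilis.

16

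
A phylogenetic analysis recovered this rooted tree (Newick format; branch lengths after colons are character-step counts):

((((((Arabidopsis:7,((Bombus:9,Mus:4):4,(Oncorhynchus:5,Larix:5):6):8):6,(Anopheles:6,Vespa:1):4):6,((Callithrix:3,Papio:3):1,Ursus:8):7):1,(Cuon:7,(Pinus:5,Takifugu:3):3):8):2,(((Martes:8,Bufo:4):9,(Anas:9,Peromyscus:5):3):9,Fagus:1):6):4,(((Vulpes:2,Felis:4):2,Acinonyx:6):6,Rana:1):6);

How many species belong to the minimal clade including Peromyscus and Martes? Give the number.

The MRCA of Peromyscus and Martes is the node subtending ((Martes,Bufo),(Anas,Peromyscus)).
That clade contains 4 terminal taxa: Anas, Bufo, Martes, Peromyscus.

4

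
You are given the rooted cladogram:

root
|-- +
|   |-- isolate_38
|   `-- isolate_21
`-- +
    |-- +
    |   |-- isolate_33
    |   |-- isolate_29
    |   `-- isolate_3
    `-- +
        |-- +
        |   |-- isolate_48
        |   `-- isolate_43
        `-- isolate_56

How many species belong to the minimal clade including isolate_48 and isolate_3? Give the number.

The MRCA of isolate_48 and isolate_3 is the node subtending ((isolate_33,isolate_29,isolate_3),((isolate_48,isolate_43),isolate_56)).
That clade contains 6 terminal taxa: isolate_29, isolate_3, isolate_33, isolate_43, isolate_48, isolate_56.

6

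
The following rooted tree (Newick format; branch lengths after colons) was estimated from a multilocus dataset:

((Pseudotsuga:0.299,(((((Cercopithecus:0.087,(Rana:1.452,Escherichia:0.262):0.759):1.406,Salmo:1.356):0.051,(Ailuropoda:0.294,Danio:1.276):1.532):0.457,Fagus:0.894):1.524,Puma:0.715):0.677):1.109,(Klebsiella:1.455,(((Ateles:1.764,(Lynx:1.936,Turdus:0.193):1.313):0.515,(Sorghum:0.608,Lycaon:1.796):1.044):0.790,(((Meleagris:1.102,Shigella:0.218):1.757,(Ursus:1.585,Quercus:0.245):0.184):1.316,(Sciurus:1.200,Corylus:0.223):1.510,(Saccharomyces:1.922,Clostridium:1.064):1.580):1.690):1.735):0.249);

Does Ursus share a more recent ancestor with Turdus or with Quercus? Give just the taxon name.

Quercus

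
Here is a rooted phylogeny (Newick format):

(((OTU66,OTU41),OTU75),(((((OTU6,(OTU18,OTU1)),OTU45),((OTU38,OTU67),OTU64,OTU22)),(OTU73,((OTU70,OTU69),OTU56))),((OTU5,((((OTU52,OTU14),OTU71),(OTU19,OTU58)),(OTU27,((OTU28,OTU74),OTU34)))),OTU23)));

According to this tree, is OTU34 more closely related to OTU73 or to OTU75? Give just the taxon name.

OTU73

The MRCA of OTU34 and OTU73 subtends (((((OTU6,(OTU18,OTU1)),OTU45),((OTU38,OTU67),OTU64,OTU22)),(OTU73,((OTU70,OTU69),OTU56))),((OTU5,((((OTU52,OTU14),OTU71),(OTU19,OTU58)),(OTU27,((OTU28,OTU74),OTU34)))),OTU23)) (23 taxa).
The MRCA of OTU34 and OTU75 is the root, subtending the entire tree (26 taxa).
The first is nested inside the second, so OTU34 shares a more recent common ancestor with OTU73.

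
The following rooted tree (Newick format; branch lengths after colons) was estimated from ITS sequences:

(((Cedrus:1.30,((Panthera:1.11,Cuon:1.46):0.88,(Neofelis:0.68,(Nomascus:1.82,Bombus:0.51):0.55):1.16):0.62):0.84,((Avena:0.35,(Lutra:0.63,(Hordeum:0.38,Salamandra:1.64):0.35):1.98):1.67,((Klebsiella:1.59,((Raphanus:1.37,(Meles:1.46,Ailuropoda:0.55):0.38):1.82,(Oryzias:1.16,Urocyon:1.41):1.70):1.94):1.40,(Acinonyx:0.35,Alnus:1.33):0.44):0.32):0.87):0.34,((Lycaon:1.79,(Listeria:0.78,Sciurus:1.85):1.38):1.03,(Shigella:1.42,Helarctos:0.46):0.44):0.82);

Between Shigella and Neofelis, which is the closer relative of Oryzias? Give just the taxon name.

Neofelis

The MRCA of Oryzias and Neofelis subtends ((Cedrus,((Panthera,Cuon),(Neofelis,(Nomascus,Bombus)))),((Avena,(Lutra,(Hordeum,Salamandra))),((Klebsiella,((Raphanus,(Meles,Ailuropoda)),(Oryzias,Urocyon))),(Acinonyx,Alnus)))) (18 taxa).
The MRCA of Oryzias and Shigella is the root, subtending the entire tree (23 taxa).
The first is nested inside the second, so Oryzias shares a more recent common ancestor with Neofelis.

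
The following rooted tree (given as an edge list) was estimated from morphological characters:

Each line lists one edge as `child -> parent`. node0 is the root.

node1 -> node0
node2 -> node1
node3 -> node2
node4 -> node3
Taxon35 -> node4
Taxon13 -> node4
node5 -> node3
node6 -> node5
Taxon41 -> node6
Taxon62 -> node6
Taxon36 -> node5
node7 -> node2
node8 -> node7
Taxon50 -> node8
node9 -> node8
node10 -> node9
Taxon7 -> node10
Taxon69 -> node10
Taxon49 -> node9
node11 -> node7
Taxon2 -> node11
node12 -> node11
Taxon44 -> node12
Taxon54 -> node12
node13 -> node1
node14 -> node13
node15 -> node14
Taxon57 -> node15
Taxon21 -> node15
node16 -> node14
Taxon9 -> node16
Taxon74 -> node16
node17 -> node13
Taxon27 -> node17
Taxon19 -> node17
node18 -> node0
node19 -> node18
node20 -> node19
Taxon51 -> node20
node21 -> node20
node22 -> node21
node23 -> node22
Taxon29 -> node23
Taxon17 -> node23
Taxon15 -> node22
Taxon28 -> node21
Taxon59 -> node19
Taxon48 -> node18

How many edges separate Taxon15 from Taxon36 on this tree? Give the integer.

11

The MRCA of Taxon15 and Taxon36 is the root of the tree.
From Taxon15 up to that node: 6 branches. From Taxon36 up to the same node: 5 branches. Total: 6 + 5 = 11.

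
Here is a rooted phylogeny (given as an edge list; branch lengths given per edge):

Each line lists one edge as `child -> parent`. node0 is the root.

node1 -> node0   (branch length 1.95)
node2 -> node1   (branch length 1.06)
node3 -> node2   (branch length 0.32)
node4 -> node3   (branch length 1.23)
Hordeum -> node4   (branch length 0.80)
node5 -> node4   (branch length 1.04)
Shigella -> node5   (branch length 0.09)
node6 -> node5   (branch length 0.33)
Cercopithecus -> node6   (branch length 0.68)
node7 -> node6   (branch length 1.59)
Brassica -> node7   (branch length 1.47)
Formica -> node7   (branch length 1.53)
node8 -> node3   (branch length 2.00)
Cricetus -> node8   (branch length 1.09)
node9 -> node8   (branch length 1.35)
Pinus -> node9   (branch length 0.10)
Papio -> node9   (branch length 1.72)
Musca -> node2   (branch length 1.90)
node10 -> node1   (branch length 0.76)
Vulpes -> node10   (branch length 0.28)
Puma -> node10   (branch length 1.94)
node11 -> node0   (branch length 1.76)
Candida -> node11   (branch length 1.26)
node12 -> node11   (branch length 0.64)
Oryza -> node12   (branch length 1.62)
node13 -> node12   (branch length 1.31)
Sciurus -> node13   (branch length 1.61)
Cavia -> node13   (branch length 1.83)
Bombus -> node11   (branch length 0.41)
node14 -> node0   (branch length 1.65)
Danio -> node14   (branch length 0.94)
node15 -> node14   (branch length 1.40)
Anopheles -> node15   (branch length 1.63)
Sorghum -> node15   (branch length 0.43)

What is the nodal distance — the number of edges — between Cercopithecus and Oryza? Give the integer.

10

The MRCA of Cercopithecus and Oryza is the root of the tree.
From Cercopithecus up to that node: 7 branches. From Oryza up to the same node: 3 branches. Total: 7 + 3 = 10.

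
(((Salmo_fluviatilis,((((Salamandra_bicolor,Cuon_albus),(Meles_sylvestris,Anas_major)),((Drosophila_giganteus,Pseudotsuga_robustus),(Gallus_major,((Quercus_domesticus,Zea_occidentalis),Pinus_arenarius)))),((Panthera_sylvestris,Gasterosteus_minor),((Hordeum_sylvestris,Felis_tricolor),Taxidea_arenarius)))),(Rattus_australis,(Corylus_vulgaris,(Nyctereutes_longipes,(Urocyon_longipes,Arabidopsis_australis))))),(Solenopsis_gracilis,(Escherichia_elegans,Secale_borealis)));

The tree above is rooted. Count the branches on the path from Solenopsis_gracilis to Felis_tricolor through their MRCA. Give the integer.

The MRCA of Solenopsis_gracilis and Felis_tricolor is the root of the tree.
From Solenopsis_gracilis up to that node: 2 branches. From Felis_tricolor up to the same node: 7 branches. Total: 2 + 7 = 9.

9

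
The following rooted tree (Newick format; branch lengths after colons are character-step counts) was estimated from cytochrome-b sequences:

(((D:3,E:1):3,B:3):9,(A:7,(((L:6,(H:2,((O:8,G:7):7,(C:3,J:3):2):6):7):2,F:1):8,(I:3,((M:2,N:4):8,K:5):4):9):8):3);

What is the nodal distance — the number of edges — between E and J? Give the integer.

11

The MRCA of E and J is the root of the tree.
From E up to that node: 3 branches. From J up to the same node: 8 branches. Total: 3 + 8 = 11.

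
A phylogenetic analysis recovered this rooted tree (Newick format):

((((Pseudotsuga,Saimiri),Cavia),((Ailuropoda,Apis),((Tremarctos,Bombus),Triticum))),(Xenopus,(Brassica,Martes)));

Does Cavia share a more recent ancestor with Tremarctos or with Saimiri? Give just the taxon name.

Saimiri

The MRCA of Cavia and Saimiri subtends ((Pseudotsuga,Saimiri),Cavia) (3 taxa).
The MRCA of Cavia and Tremarctos subtends (((Pseudotsuga,Saimiri),Cavia),((Ailuropoda,Apis),((Tremarctos,Bombus),Triticum))) (8 taxa).
The first is nested inside the second, so Cavia shares a more recent common ancestor with Saimiri.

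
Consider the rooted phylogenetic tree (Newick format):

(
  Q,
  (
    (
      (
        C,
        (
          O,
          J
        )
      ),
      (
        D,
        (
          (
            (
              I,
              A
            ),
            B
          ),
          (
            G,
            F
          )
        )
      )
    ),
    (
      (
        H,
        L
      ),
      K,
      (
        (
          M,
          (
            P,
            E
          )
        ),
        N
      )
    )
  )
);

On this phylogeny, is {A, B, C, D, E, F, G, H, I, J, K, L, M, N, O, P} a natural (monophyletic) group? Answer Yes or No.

Yes

The most recent common ancestor of these taxa subtends (((C,(O,J)),(D,(((I,A),B),(G,F)))),((H,L),K,((M,(P,E)),N))).
That clade has exactly 16 tips — every listed taxon and nothing else — so the group is monophyletic.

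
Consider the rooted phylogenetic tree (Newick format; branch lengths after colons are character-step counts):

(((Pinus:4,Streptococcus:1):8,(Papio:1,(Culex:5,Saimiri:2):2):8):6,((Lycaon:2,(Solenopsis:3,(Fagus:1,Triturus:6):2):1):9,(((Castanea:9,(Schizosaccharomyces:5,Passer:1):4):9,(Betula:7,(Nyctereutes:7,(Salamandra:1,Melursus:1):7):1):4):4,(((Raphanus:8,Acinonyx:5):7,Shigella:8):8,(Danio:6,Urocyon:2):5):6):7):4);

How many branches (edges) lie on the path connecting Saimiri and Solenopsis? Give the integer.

8

The MRCA of Saimiri and Solenopsis is the root of the tree.
From Saimiri up to that node: 4 branches. From Solenopsis up to the same node: 4 branches. Total: 4 + 4 = 8.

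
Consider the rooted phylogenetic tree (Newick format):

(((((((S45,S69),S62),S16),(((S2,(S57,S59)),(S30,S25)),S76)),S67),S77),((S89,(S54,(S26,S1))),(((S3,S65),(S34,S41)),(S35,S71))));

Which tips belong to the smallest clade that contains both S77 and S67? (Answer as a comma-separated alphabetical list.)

S16, S2, S25, S30, S45, S57, S59, S62, S67, S69, S76, S77

Tracing S77: it sits inside ((((((S45,S69),S62),S16),(((S2,(S57,S59)),(S30,S25)),S76)),S67),S77).
Tracing S67: it sits inside (((((S45,S69),S62),S16),(((S2,(S57,S59)),(S30,S25)),S76)),S67).
The smallest clade enclosing both is ((((((S45,S69),S62),S16),(((S2,(S57,S59)),(S30,S25)),S76)),S67),S77); the answer is its 12 terminal taxa in alphabetical order.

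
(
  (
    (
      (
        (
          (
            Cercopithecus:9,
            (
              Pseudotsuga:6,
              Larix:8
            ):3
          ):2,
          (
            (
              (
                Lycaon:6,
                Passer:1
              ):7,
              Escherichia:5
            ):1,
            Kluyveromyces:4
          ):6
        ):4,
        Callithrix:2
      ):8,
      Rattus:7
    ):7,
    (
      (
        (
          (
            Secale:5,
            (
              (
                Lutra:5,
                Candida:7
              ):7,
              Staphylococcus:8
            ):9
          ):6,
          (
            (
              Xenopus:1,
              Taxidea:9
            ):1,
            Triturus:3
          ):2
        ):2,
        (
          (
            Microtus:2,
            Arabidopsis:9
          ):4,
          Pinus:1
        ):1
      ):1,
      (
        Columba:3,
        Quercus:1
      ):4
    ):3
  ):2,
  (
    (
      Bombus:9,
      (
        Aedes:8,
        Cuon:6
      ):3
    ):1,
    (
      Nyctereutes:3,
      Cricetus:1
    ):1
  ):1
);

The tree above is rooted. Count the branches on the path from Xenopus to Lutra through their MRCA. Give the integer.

The MRCA of Xenopus and Lutra is the node subtending ((Secale,((Lutra,Candida),Staphylococcus)),((Xenopus,Taxidea),Triturus)).
From Xenopus up to that node: 3 branches. From Lutra up to the same node: 4 branches. Total: 3 + 4 = 7.

7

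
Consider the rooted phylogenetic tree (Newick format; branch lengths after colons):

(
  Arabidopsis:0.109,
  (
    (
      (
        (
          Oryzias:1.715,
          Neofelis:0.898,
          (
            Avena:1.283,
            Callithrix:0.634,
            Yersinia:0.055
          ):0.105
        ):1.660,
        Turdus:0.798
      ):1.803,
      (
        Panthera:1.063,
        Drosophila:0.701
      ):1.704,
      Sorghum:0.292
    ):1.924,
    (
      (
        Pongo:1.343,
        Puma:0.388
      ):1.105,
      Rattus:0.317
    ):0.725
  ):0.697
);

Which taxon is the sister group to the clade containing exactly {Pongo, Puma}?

The clade containing exactly {Pongo, Puma} attaches to the tree at the node subtending ((Pongo,Puma),Rattus).
The other lineage descending from that same node — the sister group — is the single tip Rattus.

Rattus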